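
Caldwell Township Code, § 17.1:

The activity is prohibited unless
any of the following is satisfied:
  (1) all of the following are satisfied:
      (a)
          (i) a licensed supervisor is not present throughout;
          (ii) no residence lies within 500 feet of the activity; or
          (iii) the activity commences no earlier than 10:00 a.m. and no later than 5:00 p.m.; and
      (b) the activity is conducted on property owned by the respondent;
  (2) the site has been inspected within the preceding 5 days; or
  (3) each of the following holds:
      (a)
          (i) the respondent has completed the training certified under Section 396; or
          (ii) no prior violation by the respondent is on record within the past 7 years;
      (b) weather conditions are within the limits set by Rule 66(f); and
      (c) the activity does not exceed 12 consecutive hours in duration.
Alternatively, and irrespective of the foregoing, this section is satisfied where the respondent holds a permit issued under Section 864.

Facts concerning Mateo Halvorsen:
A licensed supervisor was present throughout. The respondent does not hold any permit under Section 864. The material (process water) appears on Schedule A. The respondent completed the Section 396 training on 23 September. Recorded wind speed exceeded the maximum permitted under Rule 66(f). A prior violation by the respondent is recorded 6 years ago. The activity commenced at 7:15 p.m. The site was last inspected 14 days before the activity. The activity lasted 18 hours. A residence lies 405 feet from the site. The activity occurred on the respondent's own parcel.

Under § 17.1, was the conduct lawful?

No — unlawful.

(i) not (supervisor present) — fails.
(ii) no residence in 500 ft — not met.
(iii) start within hours — fails.
(a) = F OR F OR F = false.
(b) own property — holds.
(1) = F AND T = false.
(2) site inspected — fails.
(i) training certified — met.
(ii) no prior violation — not satisfied.
(a) = T OR F = true.
(b) weather ok — not met.
(c) ≤ 12 hrs duration — not satisfied.
So (3) is not satisfied (T AND F AND F).
So Overall is not satisfied (F OR F OR F).
Exception (holds permit) — not satisfied.
Result: main false OR exception false → false.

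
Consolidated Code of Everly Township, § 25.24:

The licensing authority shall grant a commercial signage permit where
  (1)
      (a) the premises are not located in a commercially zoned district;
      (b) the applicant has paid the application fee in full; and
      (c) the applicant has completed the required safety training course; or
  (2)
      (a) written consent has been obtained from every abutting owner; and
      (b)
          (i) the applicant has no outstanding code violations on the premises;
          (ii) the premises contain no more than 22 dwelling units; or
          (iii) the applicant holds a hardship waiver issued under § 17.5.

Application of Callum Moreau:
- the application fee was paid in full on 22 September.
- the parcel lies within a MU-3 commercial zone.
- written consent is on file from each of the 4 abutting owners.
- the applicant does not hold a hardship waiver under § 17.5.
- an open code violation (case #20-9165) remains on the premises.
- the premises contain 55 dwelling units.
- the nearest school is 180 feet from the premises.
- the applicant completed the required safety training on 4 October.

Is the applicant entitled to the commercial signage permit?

No — denied.

(a) not (commercially zoned) — not satisfied.
(b) fee paid — holds.
(c) safety training — met.
(1): F AND T AND T → false.
(a) all abutters consent — satisfied.
(i) no code violations — not met.
(ii) ≤ 22 units — fails.
(iii) hardship waiver — not satisfied.
(b) = F OR F OR F = false.
(2) = T AND F = false.
Overall = F OR F = false.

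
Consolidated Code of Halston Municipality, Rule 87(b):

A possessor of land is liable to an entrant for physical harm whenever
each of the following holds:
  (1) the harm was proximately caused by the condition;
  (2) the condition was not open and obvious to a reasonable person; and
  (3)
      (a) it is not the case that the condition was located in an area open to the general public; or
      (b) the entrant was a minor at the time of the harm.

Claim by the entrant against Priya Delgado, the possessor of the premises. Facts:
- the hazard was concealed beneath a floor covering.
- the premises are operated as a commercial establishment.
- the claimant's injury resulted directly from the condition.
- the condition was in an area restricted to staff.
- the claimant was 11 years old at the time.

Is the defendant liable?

Yes — liable.

(1) proximate cause — holds.
(2) not open/obvious — satisfied.
(a) not (public area) — satisfied.
(b) entrant a minor — met.
(3) = T OR T = true.
Overall: T AND T AND T → true.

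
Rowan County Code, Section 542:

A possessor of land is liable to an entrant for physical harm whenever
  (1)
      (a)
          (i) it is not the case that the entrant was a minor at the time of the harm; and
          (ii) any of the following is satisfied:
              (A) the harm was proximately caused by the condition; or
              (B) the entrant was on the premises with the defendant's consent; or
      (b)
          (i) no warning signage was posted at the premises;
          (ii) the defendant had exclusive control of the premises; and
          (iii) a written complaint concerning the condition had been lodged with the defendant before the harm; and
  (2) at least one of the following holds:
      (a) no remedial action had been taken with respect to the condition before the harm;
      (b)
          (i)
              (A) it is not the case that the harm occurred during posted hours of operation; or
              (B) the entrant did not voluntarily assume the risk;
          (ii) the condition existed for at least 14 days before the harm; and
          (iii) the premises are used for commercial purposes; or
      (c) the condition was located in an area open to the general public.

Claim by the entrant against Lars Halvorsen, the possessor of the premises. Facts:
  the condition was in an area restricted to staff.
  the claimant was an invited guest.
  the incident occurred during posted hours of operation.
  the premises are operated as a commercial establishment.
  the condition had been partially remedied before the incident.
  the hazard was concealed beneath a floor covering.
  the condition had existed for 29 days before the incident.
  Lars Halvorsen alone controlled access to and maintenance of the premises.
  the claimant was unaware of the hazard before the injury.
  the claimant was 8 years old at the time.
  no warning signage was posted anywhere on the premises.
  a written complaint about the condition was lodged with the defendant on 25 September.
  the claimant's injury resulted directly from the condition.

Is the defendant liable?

(i) not (entrant a minor) — not satisfied.
(A) proximate cause — holds.
(B) consent to enter — satisfied.
(ii) = T OR T = true.
(a) = F AND T = false.
(i) no signage posted — holds.
(ii) exclusive control — holds.
(iii) complaint lodged — satisfied.
(b) = T AND T AND T = true.
(1) = F OR T = true.
(a) no remedial action — fails.
(A) not (during posted hours) — not met.
(B) no assumed risk — satisfied.
(i): F OR T → true.
(ii) condition ≥14 days old — met.
(iii) commercial use — satisfied.
(b) = T AND T AND T = true.
(c) public area — not met.
(2): F OR T OR F → true.
Overall: T AND T → true.

Yes — liable.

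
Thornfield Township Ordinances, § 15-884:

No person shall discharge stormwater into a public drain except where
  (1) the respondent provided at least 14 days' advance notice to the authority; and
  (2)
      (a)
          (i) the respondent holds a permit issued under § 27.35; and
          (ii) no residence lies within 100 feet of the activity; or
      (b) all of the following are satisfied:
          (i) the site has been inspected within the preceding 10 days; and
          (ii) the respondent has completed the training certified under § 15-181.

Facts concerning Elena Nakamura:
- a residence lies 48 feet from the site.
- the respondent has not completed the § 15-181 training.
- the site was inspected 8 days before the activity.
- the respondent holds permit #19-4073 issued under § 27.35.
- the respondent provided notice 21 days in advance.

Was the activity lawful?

No — unlawful.

(1) ≥14 days' notice — holds.
(i) holds permit — satisfied.
(ii) no residence in 100 ft — not satisfied.
(a): T AND F → false.
(i) site inspected — holds.
(ii) training certified — not satisfied.
(b) = T AND F = false.
So (2) is not satisfied (F OR F).
Overall = T AND F = false.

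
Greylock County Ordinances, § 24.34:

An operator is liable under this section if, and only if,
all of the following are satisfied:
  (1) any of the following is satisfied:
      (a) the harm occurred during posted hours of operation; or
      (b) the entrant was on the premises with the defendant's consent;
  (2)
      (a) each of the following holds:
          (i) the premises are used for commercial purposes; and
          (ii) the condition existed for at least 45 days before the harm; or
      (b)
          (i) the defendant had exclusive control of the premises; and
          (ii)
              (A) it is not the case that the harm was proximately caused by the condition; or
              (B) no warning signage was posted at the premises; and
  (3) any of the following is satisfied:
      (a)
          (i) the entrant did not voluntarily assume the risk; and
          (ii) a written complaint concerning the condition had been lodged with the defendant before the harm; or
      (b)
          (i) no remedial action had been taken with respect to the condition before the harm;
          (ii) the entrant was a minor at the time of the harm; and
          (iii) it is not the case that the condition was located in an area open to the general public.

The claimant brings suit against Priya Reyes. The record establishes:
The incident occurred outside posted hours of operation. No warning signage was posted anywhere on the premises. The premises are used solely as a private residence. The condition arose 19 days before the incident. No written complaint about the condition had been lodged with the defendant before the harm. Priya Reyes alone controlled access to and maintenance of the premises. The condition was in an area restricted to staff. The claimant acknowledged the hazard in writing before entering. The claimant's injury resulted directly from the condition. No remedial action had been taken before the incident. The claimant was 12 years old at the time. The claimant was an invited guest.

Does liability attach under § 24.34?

(a) during posted hours — not satisfied.
(b) consent to enter — holds.
(1) = F OR T = true.
(i) commercial use — fails.
(ii) condition ≥45 days old — fails.
(a) = F AND F = false.
(i) exclusive control — satisfied.
(A) not (proximate cause) — not met.
(B) no signage posted — met.
So (ii) is satisfied (F OR T).
So (b) is satisfied (T AND T).
(2) = F OR T = true.
(i) no assumed risk — fails.
(ii) complaint lodged — not met.
(a) = F AND F = false.
(i) no remedial action — met.
(ii) entrant a minor — satisfied.
(iii) not (public area) — satisfied.
(b) = T AND T AND T = true.
(3) = F OR T = true.
So Overall is satisfied (T AND T AND T).

Yes — liable.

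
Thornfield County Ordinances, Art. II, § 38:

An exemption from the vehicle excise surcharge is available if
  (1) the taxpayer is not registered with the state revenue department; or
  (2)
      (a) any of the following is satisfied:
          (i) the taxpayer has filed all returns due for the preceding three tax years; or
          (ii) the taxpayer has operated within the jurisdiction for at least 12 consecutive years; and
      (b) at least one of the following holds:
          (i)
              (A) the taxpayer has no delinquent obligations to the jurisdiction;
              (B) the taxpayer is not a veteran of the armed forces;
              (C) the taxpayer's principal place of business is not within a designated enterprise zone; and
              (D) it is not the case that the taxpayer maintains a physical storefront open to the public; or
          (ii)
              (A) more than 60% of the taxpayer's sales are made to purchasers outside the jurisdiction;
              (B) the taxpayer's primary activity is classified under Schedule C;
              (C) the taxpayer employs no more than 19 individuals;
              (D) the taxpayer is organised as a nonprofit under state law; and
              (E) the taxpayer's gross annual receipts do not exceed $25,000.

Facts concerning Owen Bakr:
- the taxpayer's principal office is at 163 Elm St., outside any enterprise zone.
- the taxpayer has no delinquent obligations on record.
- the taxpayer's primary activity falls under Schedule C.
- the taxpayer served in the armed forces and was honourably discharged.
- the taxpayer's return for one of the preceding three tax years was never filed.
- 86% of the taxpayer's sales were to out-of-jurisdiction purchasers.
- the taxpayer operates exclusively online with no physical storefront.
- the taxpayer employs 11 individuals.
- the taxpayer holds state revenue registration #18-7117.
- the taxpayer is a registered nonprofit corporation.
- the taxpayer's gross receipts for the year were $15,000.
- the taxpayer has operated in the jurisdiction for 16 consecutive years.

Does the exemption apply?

(1) not (state-registered) — fails.
(i) returns current — not satisfied.
(ii) ≥ 12 yrs in jurisdiction — satisfied.
(a): F OR T → true.
(A) no delinquency — satisfied.
(B) not (veteran) — fails.
(C) not (in enterprise zone) — satisfied.
(D) not (has storefront) — holds.
(i) = T AND F AND T AND T = false.
(A) >60% out-of-jur. sales — holds.
(B) Schedule C activity — met.
(C) ≤ 19 employees — satisfied.
(D) nonprofit — satisfied.
(E) receipts ≤ $25,000 — met.
(ii): T AND T AND T AND T AND T → true.
So (b) is satisfied (F OR T).
(2): T AND T → true.
So Overall is satisfied (F OR T).

Yes — exempt.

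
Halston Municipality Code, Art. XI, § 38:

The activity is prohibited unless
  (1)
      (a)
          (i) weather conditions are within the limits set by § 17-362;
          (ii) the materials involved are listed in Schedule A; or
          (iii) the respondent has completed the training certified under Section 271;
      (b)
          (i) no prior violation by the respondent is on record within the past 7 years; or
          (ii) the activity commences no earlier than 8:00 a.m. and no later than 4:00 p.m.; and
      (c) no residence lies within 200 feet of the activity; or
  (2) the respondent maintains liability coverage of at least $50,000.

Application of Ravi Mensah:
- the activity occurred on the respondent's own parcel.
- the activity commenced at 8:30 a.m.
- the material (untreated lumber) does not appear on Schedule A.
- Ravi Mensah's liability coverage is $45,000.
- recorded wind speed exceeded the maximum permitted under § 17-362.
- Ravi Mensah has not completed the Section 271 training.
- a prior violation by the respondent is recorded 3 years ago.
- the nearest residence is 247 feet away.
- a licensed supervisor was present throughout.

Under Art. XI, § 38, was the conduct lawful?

(i) weather ok — fails.
(ii) Schedule A material — not satisfied.
(iii) training certified — not met.
So (a) is not satisfied (F OR F OR F).
(i) no prior violation — fails.
(ii) start within hours — satisfied.
(b): F OR T → true.
(c) no residence in 200 ft — met.
So (1) is not satisfied (F AND T AND T).
(2) coverage ≥ $50,000 — not satisfied.
Overall: F OR F → false.

No — unlawful.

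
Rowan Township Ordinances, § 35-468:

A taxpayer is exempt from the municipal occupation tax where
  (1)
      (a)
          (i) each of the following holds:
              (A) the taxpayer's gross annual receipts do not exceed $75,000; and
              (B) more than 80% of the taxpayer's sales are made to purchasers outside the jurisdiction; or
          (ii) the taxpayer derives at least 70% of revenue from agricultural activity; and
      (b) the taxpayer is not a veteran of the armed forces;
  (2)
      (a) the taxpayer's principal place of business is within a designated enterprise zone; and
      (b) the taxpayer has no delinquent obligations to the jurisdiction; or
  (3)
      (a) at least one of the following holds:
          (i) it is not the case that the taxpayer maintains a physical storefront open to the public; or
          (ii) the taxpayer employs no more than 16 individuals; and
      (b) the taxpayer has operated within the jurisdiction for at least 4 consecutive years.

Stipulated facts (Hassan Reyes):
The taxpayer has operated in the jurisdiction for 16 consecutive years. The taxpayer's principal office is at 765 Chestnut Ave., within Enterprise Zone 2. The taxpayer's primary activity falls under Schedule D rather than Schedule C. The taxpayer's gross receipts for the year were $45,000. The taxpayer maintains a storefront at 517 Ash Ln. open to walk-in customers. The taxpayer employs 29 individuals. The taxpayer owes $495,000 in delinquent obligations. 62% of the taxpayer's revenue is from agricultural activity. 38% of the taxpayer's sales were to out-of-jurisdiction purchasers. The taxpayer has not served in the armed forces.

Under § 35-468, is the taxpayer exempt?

(A) receipts ≤ $75,000 — met.
(B) >80% out-of-jur. sales — not met.
So (i) is not satisfied (T AND F).
(ii) ≥70% agricultural — fails.
So (a) is not satisfied (F OR F).
(b) not (veteran) — holds.
(1) = F AND T = false.
(a) in enterprise zone — satisfied.
(b) no delinquency — not satisfied.
(2) = T AND F = false.
(i) not (has storefront) — not satisfied.
(ii) ≤ 16 employees — not met.
So (a) is not satisfied (F OR F).
(b) ≥ 4 yrs in jurisdiction — holds.
(3) = F AND T = false.
Overall: F OR F OR F → false.

No — not exempt.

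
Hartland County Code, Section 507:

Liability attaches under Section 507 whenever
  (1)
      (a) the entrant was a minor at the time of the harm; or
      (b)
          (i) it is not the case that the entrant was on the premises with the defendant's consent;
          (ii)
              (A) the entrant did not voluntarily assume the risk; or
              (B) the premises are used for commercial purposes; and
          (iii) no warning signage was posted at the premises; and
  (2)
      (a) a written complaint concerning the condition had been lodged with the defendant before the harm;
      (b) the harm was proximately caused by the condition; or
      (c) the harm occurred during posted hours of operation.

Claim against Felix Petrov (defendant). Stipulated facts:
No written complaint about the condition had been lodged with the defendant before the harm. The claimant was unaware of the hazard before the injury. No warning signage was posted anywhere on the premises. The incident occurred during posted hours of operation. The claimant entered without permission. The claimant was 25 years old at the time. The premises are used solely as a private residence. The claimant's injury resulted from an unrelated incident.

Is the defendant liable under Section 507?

Yes — liable.

(a) entrant a minor — not met.
(i) not (consent to enter) — holds.
(A) no assumed risk — satisfied.
(B) commercial use — not met.
(ii) = T OR F = true.
(iii) no signage posted — holds.
So (b) is satisfied (T AND T AND T).
(1) = F OR T = true.
(a) complaint lodged — not met.
(b) proximate cause — not satisfied.
(c) during posted hours — met.
(2): F OR F OR T → true.
Overall: T AND T → true.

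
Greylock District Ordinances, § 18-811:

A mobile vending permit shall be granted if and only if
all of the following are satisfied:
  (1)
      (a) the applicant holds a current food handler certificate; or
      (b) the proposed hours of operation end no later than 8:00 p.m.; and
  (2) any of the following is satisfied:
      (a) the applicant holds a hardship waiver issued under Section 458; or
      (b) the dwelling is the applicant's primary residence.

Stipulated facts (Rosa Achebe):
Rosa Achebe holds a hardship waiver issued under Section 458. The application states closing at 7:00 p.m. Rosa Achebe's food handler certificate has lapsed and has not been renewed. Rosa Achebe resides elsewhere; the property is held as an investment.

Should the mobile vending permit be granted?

(a) food handler cert. — not met.
(b) closes by 8 p.m. — holds.
So (1) is satisfied (F OR T).
(a) hardship waiver — satisfied.
(b) primary residence — fails.
(2) = T OR F = true.
Overall: T AND T → true.

Yes — granted.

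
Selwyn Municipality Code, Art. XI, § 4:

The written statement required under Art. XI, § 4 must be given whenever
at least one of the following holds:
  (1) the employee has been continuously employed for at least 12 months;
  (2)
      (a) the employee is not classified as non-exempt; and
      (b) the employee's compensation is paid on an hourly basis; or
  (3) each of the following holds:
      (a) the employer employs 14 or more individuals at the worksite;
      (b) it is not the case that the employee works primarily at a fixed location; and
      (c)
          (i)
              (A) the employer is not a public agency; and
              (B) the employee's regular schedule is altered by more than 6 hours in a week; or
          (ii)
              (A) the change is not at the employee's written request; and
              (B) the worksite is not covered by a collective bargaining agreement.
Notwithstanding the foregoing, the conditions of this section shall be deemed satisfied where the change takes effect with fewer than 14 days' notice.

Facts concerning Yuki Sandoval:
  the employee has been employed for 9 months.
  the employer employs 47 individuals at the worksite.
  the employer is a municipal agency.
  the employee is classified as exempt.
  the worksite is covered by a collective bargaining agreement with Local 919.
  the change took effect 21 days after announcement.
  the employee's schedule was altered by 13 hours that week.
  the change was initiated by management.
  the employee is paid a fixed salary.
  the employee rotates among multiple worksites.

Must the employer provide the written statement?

(1) tenure ≥ 12 mo. — not satisfied.
(a) not (non-exempt) — satisfied.
(b) hourly-paid — not satisfied.
So (2) is not satisfied (T AND F).
(a) ≥ 14 at site — satisfied.
(b) not (fixed location) — holds.
(A) not (public agency) — not met.
(B) schedule shift > 6h — holds.
(i) = F AND T = false.
(A) not employee-requested — satisfied.
(B) no CBA — not met.
(ii) = T AND F = false.
So (c) is not satisfied (F OR F).
(3) = T AND T AND F = false.
Overall: F OR F OR F → false.
Exception (< 14 days' notice) — not satisfied.
Result: main false OR exception false → false.

No — not required.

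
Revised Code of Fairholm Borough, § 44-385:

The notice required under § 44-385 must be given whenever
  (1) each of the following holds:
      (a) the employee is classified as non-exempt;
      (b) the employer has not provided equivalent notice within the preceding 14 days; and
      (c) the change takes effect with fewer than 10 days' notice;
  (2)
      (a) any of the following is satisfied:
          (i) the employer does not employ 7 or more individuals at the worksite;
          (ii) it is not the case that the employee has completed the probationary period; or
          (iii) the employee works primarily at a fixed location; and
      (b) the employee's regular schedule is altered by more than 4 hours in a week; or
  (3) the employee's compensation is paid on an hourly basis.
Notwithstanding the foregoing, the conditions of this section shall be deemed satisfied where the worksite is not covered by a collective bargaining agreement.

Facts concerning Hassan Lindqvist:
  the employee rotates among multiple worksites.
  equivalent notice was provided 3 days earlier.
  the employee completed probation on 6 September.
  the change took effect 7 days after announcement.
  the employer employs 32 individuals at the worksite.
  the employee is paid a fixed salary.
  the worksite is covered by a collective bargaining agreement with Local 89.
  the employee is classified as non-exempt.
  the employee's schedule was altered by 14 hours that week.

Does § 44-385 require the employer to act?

(a) non-exempt — satisfied.
(b) no recent notice — not satisfied.
(c) < 10 days' notice — met.
So (1) is not satisfied (T AND F AND T).
(i) not (≥ 7 at site) — not met.
(ii) not (past probation) — fails.
(iii) fixed location — not satisfied.
(a): F OR F OR F → false.
(b) schedule shift > 4h — holds.
So (2) is not satisfied (F AND T).
(3) hourly-paid — fails.
Overall: F OR F OR F → false.
Exception (no CBA) — not satisfied.
Result: main false OR exception false → false.

No — not required.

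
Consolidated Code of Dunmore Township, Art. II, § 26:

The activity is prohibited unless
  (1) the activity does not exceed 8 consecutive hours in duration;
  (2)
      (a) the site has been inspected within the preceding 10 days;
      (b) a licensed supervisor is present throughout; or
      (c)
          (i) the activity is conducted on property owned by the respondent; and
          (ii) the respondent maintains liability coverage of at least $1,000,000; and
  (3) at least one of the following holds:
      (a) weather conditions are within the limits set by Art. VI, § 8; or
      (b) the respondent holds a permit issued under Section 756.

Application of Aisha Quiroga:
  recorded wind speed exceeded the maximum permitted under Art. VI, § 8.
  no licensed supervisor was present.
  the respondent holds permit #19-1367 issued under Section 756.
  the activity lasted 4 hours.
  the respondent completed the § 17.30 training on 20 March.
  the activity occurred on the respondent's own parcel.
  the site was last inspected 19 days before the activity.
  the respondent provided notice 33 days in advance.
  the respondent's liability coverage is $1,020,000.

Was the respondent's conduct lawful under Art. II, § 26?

Yes — lawful.

(1) ≤ 8 hrs duration — satisfied.
(a) site inspected — not satisfied.
(b) supervisor present — not satisfied.
(i) own property — satisfied.
(ii) coverage ≥ $1,000,000 — holds.
(c) = T AND T = true.
So (2) is satisfied (F OR F OR T).
(a) weather ok — not satisfied.
(b) holds permit — holds.
(3): F OR T → true.
Overall: T AND T AND T → true.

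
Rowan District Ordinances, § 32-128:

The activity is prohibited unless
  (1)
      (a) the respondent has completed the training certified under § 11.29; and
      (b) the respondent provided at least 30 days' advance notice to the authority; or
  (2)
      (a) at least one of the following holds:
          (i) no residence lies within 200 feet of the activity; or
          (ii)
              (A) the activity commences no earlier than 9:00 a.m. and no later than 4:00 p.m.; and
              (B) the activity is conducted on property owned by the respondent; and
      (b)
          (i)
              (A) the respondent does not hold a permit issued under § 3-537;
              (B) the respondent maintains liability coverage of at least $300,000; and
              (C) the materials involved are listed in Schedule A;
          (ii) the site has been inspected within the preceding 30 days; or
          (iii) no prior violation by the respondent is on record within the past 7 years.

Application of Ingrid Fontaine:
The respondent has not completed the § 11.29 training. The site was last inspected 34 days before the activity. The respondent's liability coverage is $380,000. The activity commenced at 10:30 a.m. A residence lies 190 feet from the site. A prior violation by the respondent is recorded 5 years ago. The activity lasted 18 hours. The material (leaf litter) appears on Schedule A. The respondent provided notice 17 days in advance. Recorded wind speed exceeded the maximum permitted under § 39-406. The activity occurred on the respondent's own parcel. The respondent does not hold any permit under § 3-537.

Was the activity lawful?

(a) training certified — fails.
(b) ≥30 days' notice — not met.
So (1) is not satisfied (F AND F).
(i) no residence in 200 ft — not satisfied.
(A) start within hours — satisfied.
(B) own property — holds.
(ii): T AND T → true.
So (a) is satisfied (F OR T).
(A) not (holds permit) — holds.
(B) coverage ≥ $300,000 — holds.
(C) Schedule A material — satisfied.
(i): T AND T AND T → true.
(ii) site inspected — not satisfied.
(iii) no prior violation — not met.
(b) = T OR F OR F = true.
So (2) is satisfied (T AND T).
Overall: F OR T → true.

Yes — lawful.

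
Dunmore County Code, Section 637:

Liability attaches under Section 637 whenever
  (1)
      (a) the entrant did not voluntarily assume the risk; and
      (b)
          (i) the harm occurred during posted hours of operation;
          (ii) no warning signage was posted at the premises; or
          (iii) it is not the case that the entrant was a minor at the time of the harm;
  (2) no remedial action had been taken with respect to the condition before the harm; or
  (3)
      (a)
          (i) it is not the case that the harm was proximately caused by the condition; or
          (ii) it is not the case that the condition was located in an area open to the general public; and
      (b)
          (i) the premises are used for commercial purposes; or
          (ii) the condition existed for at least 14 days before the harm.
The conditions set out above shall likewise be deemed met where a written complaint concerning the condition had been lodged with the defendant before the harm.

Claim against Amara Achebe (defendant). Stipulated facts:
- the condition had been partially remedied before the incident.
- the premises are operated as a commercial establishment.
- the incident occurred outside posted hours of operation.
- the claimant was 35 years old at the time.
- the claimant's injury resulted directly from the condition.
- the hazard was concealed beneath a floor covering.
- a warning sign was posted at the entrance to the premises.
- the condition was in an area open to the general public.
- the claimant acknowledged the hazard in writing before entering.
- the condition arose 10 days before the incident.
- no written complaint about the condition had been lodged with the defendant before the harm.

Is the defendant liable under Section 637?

(a) no assumed risk — not satisfied.
(i) during posted hours — fails.
(ii) no signage posted — fails.
(iii) not (entrant a minor) — holds.
(b) = F OR F OR T = true.
(1): F AND T → false.
(2) no remedial action — fails.
(i) not (proximate cause) — fails.
(ii) not (public area) — fails.
So (a) is not satisfied (F OR F).
(i) commercial use — met.
(ii) condition ≥14 days old — fails.
(b): T OR F → true.
(3) = F AND T = false.
So Overall is not satisfied (F OR F OR F).
Exception (complaint lodged) — not satisfied.
Result: main false OR exception false → false.

No — not liable.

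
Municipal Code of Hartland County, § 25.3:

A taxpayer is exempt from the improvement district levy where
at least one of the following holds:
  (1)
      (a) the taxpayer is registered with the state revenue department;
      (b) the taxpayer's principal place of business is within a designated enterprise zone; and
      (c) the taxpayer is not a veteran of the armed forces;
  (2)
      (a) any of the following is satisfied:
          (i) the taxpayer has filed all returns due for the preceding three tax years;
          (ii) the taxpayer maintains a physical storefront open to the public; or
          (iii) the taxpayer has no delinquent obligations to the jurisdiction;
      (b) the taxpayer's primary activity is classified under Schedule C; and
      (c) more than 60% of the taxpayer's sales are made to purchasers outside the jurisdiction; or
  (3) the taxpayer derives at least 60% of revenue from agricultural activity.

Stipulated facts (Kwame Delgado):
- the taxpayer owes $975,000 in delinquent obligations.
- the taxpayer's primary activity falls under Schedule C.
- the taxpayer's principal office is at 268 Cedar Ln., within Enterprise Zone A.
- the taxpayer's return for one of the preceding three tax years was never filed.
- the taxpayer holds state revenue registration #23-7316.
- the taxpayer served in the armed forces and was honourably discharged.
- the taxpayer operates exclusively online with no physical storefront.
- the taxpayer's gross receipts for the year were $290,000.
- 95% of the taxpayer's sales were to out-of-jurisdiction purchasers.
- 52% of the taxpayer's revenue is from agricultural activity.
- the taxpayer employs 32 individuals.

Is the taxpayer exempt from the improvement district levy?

(a) state-registered — holds.
(b) in enterprise zone — holds.
(c) not (veteran) — not satisfied.
(1): T AND T AND F → false.
(i) returns current — not satisfied.
(ii) has storefront — not met.
(iii) no delinquency — not satisfied.
(a) = F OR F OR F = false.
(b) Schedule C activity — holds.
(c) >60% out-of-jur. sales — satisfied.
So (2) is not satisfied (F AND T AND T).
(3) ≥60% agricultural — fails.
Overall = F OR F OR F = false.

No — not exempt.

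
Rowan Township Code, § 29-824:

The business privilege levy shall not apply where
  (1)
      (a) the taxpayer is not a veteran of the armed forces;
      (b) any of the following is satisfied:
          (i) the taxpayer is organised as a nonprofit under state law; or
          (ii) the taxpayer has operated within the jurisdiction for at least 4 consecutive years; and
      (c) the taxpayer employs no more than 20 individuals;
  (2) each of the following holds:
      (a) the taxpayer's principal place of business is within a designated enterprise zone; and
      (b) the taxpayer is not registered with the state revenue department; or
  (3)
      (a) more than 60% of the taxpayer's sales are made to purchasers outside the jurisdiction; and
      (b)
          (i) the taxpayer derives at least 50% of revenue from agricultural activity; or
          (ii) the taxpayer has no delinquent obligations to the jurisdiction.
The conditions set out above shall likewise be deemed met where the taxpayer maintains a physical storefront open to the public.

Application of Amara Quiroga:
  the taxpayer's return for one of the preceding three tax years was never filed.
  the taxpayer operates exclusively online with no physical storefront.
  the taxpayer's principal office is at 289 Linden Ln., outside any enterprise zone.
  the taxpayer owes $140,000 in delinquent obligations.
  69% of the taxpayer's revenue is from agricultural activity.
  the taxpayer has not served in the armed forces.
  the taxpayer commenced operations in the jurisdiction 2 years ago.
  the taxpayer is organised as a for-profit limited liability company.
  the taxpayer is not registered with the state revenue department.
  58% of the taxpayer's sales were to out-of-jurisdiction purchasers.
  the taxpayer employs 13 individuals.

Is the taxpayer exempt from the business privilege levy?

No — not exempt.

(a) not (veteran) — satisfied.
(i) nonprofit — not met.
(ii) ≥ 4 yrs in jurisdiction — not met.
(b) = F OR F = false.
(c) ≤ 20 employees — met.
So (1) is not satisfied (T AND F AND T).
(a) in enterprise zone — not met.
(b) not (state-registered) — satisfied.
(2): F AND T → false.
(a) >60% out-of-jur. sales — not satisfied.
(i) ≥50% agricultural — holds.
(ii) no delinquency — fails.
(b) = T OR F = true.
So (3) is not satisfied (F AND T).
Overall = F OR F OR F = false.
Exception (has storefront) — not satisfied.
Result: main false OR exception false → false.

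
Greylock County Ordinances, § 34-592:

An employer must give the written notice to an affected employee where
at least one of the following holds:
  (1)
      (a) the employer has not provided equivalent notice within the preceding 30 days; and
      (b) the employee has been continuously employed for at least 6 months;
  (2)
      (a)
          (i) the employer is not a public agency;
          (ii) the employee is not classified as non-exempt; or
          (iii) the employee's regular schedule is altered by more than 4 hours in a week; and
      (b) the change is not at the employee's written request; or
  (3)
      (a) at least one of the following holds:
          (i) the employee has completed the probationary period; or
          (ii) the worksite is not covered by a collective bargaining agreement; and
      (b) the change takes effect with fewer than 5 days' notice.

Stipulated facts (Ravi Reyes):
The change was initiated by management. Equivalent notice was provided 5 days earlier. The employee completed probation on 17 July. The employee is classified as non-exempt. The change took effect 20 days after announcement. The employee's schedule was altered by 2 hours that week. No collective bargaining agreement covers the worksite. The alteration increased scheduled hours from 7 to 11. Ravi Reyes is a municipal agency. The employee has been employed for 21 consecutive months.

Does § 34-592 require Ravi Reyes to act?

(a) no recent notice — fails.
(b) tenure ≥ 6 mo. — satisfied.
(1): F AND T → false.
(i) not (public agency) — fails.
(ii) not (non-exempt) — fails.
(iii) schedule shift > 4h — not met.
So (a) is not satisfied (F OR F OR F).
(b) not employee-requested — holds.
So (2) is not satisfied (F AND T).
(i) past probation — satisfied.
(ii) no CBA — met.
(a) = T OR T = true.
(b) < 5 days' notice — fails.
(3): T AND F → false.
So Overall is not satisfied (F OR F OR F).

No — not required.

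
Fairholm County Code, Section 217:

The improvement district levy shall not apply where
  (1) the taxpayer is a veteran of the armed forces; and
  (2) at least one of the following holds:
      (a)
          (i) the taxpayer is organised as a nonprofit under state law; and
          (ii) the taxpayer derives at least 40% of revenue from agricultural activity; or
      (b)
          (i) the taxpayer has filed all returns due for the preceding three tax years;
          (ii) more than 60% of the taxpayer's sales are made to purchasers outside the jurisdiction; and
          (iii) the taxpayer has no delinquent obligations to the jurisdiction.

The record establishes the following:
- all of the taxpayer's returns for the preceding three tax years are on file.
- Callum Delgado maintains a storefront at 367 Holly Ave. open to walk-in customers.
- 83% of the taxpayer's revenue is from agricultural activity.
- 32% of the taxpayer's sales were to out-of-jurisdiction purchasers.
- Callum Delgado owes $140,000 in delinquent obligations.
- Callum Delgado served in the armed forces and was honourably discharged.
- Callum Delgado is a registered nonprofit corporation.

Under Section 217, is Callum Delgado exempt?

(1) veteran — satisfied.
(i) nonprofit — met.
(ii) ≥40% agricultural — satisfied.
(a): T AND T → true.
(i) returns current — holds.
(ii) >60% out-of-jur. sales — fails.
(iii) no delinquency — fails.
So (b) is not satisfied (T AND F AND F).
So (2) is satisfied (T OR F).
Overall: T AND T → true.

Yes — exempt.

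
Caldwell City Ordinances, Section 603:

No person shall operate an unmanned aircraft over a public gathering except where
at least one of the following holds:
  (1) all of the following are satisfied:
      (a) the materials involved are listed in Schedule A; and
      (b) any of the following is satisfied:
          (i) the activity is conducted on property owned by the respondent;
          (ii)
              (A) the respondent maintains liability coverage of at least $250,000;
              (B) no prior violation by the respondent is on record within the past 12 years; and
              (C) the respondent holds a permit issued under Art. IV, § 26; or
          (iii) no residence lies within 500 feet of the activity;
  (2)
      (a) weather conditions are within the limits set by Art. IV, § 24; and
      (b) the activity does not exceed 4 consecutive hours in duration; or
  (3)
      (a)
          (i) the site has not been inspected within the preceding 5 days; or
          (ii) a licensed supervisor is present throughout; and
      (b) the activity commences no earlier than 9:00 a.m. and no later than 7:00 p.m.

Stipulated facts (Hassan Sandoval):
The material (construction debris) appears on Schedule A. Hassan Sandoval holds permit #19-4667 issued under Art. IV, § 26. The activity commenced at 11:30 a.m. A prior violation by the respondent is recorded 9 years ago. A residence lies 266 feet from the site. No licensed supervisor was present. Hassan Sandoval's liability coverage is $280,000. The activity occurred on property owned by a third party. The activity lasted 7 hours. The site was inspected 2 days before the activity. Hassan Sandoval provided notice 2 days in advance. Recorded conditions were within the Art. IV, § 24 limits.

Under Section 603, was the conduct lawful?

(a) Schedule A material — satisfied.
(i) own property — not satisfied.
(A) coverage ≥ $250,000 — met.
(B) no prior violation — fails.
(C) holds permit — satisfied.
(ii): T AND F AND T → false.
(iii) no residence in 500 ft — not met.
(b): F OR F OR F → false.
(1) = T AND F = false.
(a) weather ok — holds.
(b) ≤ 4 hrs duration — fails.
(2): T AND F → false.
(i) not (site inspected) — not satisfied.
(ii) supervisor present — not satisfied.
(a): F OR F → false.
(b) start within hours — holds.
So (3) is not satisfied (F AND T).
Overall = F OR F OR F = false.

No — unlawful.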